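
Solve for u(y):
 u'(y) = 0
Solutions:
 u(y) = C1


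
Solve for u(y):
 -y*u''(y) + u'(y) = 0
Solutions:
 u(y) = C1 + C2*y^2


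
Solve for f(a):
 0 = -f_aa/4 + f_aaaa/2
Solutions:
 f(a) = C1 + C2*a + C3*exp(-sqrt(2)*a/2) + C4*exp(sqrt(2)*a/2)


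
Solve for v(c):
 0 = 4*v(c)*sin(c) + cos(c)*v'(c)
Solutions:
 v(c) = C1*cos(c)^4


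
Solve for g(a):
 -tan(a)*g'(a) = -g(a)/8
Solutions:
 g(a) = C1*sin(a)^(1/8)


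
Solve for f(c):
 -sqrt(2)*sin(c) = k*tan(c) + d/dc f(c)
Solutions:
 f(c) = C1 + k*log(cos(c)) + sqrt(2)*cos(c)


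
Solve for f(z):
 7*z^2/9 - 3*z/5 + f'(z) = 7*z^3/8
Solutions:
 f(z) = C1 + 7*z^4/32 - 7*z^3/27 + 3*z^2/10


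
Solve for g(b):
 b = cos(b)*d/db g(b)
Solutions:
 g(b) = C1 + Integral(b/cos(b), b)


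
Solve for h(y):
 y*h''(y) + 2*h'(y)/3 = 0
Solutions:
 h(y) = C1 + C2*y^(1/3)


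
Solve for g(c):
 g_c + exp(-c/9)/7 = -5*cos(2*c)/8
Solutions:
 g(c) = C1 - 5*sin(2*c)/16 + 9*exp(-c/9)/7


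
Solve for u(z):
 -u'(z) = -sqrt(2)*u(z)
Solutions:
 u(z) = C1*exp(sqrt(2)*z)


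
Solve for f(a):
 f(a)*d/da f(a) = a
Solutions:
 f(a) = -sqrt(C1 + a^2)
 f(a) = sqrt(C1 + a^2)


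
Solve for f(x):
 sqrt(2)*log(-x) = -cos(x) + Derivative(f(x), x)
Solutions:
 f(x) = C1 + sqrt(2)*x*(log(-x) - 1) + sin(x)


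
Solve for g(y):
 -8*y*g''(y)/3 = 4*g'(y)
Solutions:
 g(y) = C1 + C2/sqrt(y)


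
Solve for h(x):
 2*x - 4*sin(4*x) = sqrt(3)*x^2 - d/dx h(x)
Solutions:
 h(x) = C1 + sqrt(3)*x^3/3 - x^2 - cos(4*x)


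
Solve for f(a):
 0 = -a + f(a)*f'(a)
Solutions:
 f(a) = -sqrt(C1 + a^2)
 f(a) = sqrt(C1 + a^2)


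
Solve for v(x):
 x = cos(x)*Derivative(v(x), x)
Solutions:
 v(x) = C1 + Integral(x/cos(x), x)


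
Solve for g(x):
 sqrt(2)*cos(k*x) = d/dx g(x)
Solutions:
 g(x) = C1 + sqrt(2)*sin(k*x)/k


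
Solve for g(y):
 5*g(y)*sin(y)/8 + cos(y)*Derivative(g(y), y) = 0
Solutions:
 g(y) = C1*cos(y)^(5/8)


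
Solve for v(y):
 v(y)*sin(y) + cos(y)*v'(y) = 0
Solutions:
 v(y) = C1*cos(y)


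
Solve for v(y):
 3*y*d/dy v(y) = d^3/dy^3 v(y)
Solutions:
 v(y) = C1 + Integral(C2*airyai(3^(1/3)*y) + C3*airybi(3^(1/3)*y), y)


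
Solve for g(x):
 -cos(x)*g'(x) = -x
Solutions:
 g(x) = C1 + Integral(x/cos(x), x)


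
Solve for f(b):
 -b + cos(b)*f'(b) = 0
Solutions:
 f(b) = C1 + Integral(b/cos(b), b)


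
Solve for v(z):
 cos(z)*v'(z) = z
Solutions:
 v(z) = C1 + Integral(z/cos(z), z)


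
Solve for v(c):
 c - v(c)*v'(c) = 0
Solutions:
 v(c) = -sqrt(C1 + c^2)
 v(c) = sqrt(C1 + c^2)


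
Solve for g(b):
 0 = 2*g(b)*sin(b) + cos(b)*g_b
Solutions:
 g(b) = C1*cos(b)^2


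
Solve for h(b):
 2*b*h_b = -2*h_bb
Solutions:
 h(b) = C1 + C2*erf(sqrt(2)*b/2)


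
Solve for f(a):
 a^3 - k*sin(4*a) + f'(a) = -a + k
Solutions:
 f(a) = C1 - a^4/4 - a^2/2 + a*k - k*cos(4*a)/4


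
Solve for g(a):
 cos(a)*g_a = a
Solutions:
 g(a) = C1 + Integral(a/cos(a), a)


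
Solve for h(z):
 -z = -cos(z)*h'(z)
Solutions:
 h(z) = C1 + Integral(z/cos(z), z)


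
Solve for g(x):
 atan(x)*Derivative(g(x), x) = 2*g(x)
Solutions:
 g(x) = C1*exp(2*Integral(1/atan(x), x))


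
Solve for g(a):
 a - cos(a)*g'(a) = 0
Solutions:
 g(a) = C1 + Integral(a/cos(a), a)


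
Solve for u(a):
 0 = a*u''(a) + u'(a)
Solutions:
 u(a) = C1 + C2*log(a)


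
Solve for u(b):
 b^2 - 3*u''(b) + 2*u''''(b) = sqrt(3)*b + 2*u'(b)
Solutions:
 u(b) = C1 + C2*exp(-2^(1/3)*b*(2^(1/3)/(sqrt(2) + 2)^(1/3) + (sqrt(2) + 2)^(1/3))/4)*sin(2^(1/3)*sqrt(3)*b*(-(sqrt(2) + 2)^(1/3) + 2^(1/3)/(sqrt(2) + 2)^(1/3))/4) + C3*exp(-2^(1/3)*b*(2^(1/3)/(sqrt(2) + 2)^(1/3) + (sqrt(2) + 2)^(1/3))/4)*cos(2^(1/3)*sqrt(3)*b*(-(sqrt(2) + 2)^(1/3) + 2^(1/3)/(sqrt(2) + 2)^(1/3))/4) + C4*exp(2^(1/3)*b*(2^(1/3)/(sqrt(2) + 2)^(1/3) + (sqrt(2) + 2)^(1/3))/2) + b^3/6 - 3*b^2/4 - sqrt(3)*b^2/4 + 3*sqrt(3)*b/4 + 9*b/4


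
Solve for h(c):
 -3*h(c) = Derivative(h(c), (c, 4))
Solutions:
 h(c) = (C1*sin(sqrt(2)*3^(1/4)*c/2) + C2*cos(sqrt(2)*3^(1/4)*c/2))*exp(-sqrt(2)*3^(1/4)*c/2) + (C3*sin(sqrt(2)*3^(1/4)*c/2) + C4*cos(sqrt(2)*3^(1/4)*c/2))*exp(sqrt(2)*3^(1/4)*c/2)


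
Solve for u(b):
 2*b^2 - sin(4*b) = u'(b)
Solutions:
 u(b) = C1 + 2*b^3/3 + cos(4*b)/4


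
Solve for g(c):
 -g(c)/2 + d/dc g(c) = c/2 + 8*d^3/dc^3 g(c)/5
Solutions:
 g(c) = C1*exp(30^(1/3)*c*(30^(1/3)/(sqrt(51) + 9)^(1/3) + (sqrt(51) + 9)^(1/3))/24)*sin(10^(1/3)*3^(1/6)*c*(-3^(2/3)*(sqrt(51) + 9)^(1/3) + 3*10^(1/3)/(sqrt(51) + 9)^(1/3))/24) + C2*exp(30^(1/3)*c*(30^(1/3)/(sqrt(51) + 9)^(1/3) + (sqrt(51) + 9)^(1/3))/24)*cos(10^(1/3)*3^(1/6)*c*(-3^(2/3)*(sqrt(51) + 9)^(1/3) + 3*10^(1/3)/(sqrt(51) + 9)^(1/3))/24) + C3*exp(-30^(1/3)*c*(30^(1/3)/(sqrt(51) + 9)^(1/3) + (sqrt(51) + 9)^(1/3))/12) - c - 2


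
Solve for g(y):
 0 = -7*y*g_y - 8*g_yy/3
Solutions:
 g(y) = C1 + C2*erf(sqrt(21)*y/4)


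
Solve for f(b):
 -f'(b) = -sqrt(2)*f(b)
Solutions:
 f(b) = C1*exp(sqrt(2)*b)


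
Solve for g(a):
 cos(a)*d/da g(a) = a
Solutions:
 g(a) = C1 + Integral(a/cos(a), a)


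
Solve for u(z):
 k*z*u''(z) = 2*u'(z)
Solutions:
 u(z) = C1 + z^(((re(k) + 2)*re(k) + im(k)^2)/(re(k)^2 + im(k)^2))*(C2*sin(2*log(z)*Abs(im(k))/(re(k)^2 + im(k)^2)) + C3*cos(2*log(z)*im(k)/(re(k)^2 + im(k)^2)))


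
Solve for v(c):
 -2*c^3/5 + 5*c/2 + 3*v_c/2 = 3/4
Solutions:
 v(c) = C1 + c^4/15 - 5*c^2/6 + c/2


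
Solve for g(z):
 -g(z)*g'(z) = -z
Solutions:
 g(z) = -sqrt(C1 + z^2)
 g(z) = sqrt(C1 + z^2)


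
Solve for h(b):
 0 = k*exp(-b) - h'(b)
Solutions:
 h(b) = C1 - k*exp(-b)


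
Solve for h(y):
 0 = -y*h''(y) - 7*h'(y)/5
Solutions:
 h(y) = C1 + C2/y^(2/5)


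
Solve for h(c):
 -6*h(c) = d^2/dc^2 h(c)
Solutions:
 h(c) = C1*sin(sqrt(6)*c) + C2*cos(sqrt(6)*c)


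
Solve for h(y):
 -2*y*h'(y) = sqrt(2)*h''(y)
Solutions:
 h(y) = C1 + C2*erf(2^(3/4)*y/2)


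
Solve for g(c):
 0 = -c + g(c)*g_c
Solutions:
 g(c) = -sqrt(C1 + c^2)
 g(c) = sqrt(C1 + c^2)


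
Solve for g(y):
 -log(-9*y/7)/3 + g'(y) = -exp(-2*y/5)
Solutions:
 g(y) = C1 + y*log(-y)/3 + y*(-log(7) - 1 + 2*log(3))/3 + 5*exp(-2*y/5)/2


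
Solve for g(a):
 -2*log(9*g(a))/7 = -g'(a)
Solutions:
 -7*Integral(1/(log(_y) + 2*log(3)), (_y, g(a)))/2 = C1 - a


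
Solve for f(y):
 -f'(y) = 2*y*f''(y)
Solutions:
 f(y) = C1 + C2*sqrt(y)


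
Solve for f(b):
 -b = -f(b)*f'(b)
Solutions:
 f(b) = -sqrt(C1 + b^2)
 f(b) = sqrt(C1 + b^2)


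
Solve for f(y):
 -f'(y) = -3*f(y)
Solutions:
 f(y) = C1*exp(3*y)


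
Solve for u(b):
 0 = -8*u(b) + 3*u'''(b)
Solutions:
 u(b) = C3*exp(2*3^(2/3)*b/3) + (C1*sin(3^(1/6)*b) + C2*cos(3^(1/6)*b))*exp(-3^(2/3)*b/3)


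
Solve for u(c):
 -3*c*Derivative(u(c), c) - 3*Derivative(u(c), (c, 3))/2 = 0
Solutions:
 u(c) = C1 + Integral(C2*airyai(-2^(1/3)*c) + C3*airybi(-2^(1/3)*c), c)


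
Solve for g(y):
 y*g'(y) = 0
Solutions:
 g(y) = C1


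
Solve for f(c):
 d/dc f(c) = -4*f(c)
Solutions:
 f(c) = C1*exp(-4*c)


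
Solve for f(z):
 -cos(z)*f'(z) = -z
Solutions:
 f(z) = C1 + Integral(z/cos(z), z)


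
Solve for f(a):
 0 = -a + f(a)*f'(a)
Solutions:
 f(a) = -sqrt(C1 + a^2)
 f(a) = sqrt(C1 + a^2)


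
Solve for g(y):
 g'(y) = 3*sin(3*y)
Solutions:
 g(y) = C1 - cos(3*y)


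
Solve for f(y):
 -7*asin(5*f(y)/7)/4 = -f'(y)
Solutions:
 Integral(1/asin(5*_y/7), (_y, f(y))) = C1 + 7*y/4


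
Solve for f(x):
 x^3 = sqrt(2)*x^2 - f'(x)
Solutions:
 f(x) = C1 - x^4/4 + sqrt(2)*x^3/3


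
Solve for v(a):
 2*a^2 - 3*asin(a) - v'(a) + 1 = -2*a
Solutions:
 v(a) = C1 + 2*a^3/3 + a^2 - 3*a*asin(a) + a - 3*sqrt(1 - a^2)


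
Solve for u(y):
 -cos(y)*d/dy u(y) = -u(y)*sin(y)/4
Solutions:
 u(y) = C1/cos(y)^(1/4)


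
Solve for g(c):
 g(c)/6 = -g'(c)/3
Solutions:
 g(c) = C1*exp(-c/2)


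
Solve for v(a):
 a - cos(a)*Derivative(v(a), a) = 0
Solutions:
 v(a) = C1 + Integral(a/cos(a), a)


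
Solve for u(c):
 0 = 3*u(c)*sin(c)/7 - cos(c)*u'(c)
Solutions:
 u(c) = C1/cos(c)^(3/7)


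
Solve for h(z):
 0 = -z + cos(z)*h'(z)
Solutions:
 h(z) = C1 + Integral(z/cos(z), z)


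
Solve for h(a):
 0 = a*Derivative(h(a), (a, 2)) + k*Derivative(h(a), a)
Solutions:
 h(a) = C1 + a^(1 - re(k))*(C2*sin(log(a)*Abs(im(k))) + C3*cos(log(a)*im(k)))


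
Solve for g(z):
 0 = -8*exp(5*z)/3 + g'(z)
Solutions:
 g(z) = C1 + 8*exp(5*z)/15


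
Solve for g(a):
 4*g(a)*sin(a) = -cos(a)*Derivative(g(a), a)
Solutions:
 g(a) = C1*cos(a)^4


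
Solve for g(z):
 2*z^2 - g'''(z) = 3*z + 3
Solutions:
 g(z) = C1 + C2*z + C3*z^2 + z^5/30 - z^4/8 - z^3/2


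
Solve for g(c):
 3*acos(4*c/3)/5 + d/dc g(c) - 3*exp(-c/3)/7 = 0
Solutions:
 g(c) = C1 - 3*c*acos(4*c/3)/5 + 3*sqrt(9 - 16*c^2)/20 - 9*exp(-c/3)/7


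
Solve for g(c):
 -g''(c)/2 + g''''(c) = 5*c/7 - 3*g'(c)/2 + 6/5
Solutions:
 g(c) = C1 + C2*exp(6^(1/3)*c*(6^(1/3)/(sqrt(723) + 27)^(1/3) + (sqrt(723) + 27)^(1/3))/12)*sin(2^(1/3)*3^(1/6)*c*(-3^(2/3)*(sqrt(723) + 27)^(1/3) + 3*2^(1/3)/(sqrt(723) + 27)^(1/3))/12) + C3*exp(6^(1/3)*c*(6^(1/3)/(sqrt(723) + 27)^(1/3) + (sqrt(723) + 27)^(1/3))/12)*cos(2^(1/3)*3^(1/6)*c*(-3^(2/3)*(sqrt(723) + 27)^(1/3) + 3*2^(1/3)/(sqrt(723) + 27)^(1/3))/12) + C4*exp(-6^(1/3)*c*(6^(1/3)/(sqrt(723) + 27)^(1/3) + (sqrt(723) + 27)^(1/3))/6) + 5*c^2/21 + 302*c/315


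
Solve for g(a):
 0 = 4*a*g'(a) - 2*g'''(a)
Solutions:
 g(a) = C1 + Integral(C2*airyai(2^(1/3)*a) + C3*airybi(2^(1/3)*a), a)


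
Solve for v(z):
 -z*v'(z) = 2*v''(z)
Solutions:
 v(z) = C1 + C2*erf(z/2)


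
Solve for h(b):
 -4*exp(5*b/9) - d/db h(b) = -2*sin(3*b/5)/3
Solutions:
 h(b) = C1 - 36*exp(5*b/9)/5 - 10*cos(3*b/5)/9


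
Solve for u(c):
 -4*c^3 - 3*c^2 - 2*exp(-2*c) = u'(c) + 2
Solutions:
 u(c) = C1 - c^4 - c^3 - 2*c + exp(-2*c)


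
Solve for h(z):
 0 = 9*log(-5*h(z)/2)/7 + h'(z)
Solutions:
 7*Integral(1/(log(-_y) - log(2) + log(5)), (_y, h(z)))/9 = C1 - z


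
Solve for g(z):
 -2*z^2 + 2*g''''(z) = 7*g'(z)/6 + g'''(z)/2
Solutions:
 g(z) = C1 + C2*exp(z*(-(12*sqrt(1771) + 505)^(1/3) - 1/(12*sqrt(1771) + 505)^(1/3) + 2)/24)*sin(sqrt(3)*z*(-(12*sqrt(1771) + 505)^(1/3) + (12*sqrt(1771) + 505)^(-1/3))/24) + C3*exp(z*(-(12*sqrt(1771) + 505)^(1/3) - 1/(12*sqrt(1771) + 505)^(1/3) + 2)/24)*cos(sqrt(3)*z*(-(12*sqrt(1771) + 505)^(1/3) + (12*sqrt(1771) + 505)^(-1/3))/24) + C4*exp(z*((12*sqrt(1771) + 505)^(-1/3) + 1 + (12*sqrt(1771) + 505)^(1/3))/12) - 4*z^3/7 + 72*z/49


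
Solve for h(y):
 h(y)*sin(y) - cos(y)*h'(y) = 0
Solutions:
 h(y) = C1/cos(y)


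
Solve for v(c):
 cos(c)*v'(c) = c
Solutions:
 v(c) = C1 + Integral(c/cos(c), c)


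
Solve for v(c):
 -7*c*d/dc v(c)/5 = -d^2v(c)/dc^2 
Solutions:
 v(c) = C1 + C2*erfi(sqrt(70)*c/10)


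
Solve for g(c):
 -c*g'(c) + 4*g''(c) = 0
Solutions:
 g(c) = C1 + C2*erfi(sqrt(2)*c/4)


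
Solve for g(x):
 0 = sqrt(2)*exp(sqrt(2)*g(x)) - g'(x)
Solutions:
 g(x) = sqrt(2)*(2*log(-1/(C1 + sqrt(2)*x)) - log(2))/4


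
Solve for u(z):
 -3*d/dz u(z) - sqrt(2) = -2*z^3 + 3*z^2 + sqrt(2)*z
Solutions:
 u(z) = C1 + z^4/6 - z^3/3 - sqrt(2)*z^2/6 - sqrt(2)*z/3


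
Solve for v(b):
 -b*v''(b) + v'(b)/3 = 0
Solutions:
 v(b) = C1 + C2*b^(4/3)


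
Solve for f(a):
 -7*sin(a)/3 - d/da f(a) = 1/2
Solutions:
 f(a) = C1 - a/2 + 7*cos(a)/3


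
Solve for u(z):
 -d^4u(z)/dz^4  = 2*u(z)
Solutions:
 u(z) = (C1*sin(2^(3/4)*z/2) + C2*cos(2^(3/4)*z/2))*exp(-2^(3/4)*z/2) + (C3*sin(2^(3/4)*z/2) + C4*cos(2^(3/4)*z/2))*exp(2^(3/4)*z/2)


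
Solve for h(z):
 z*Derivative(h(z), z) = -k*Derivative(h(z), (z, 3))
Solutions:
 h(z) = C1 + Integral(C2*airyai(z*(-1/k)^(1/3)) + C3*airybi(z*(-1/k)^(1/3)), z)


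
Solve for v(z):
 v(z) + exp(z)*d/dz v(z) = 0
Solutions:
 v(z) = C1*exp(exp(-z))


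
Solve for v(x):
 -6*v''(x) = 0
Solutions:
 v(x) = C1 + C2*x


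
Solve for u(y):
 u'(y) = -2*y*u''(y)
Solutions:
 u(y) = C1 + C2*sqrt(y)


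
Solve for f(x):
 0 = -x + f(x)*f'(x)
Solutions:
 f(x) = -sqrt(C1 + x^2)
 f(x) = sqrt(C1 + x^2)


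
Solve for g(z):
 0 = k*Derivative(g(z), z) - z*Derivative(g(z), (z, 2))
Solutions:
 g(z) = C1 + z^(re(k) + 1)*(C2*sin(log(z)*Abs(im(k))) + C3*cos(log(z)*im(k)))


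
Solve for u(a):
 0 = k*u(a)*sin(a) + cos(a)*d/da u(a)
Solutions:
 u(a) = C1*exp(k*log(cos(a)))


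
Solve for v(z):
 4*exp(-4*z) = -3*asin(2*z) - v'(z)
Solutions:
 v(z) = C1 - 3*z*asin(2*z) - 3*sqrt(1 - 4*z^2)/2 + exp(-4*z)


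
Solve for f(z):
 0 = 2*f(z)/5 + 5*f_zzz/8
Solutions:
 f(z) = C3*exp(-2*10^(1/3)*z/5) + (C1*sin(10^(1/3)*sqrt(3)*z/5) + C2*cos(10^(1/3)*sqrt(3)*z/5))*exp(10^(1/3)*z/5)


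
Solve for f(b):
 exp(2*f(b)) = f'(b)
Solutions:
 f(b) = log(-sqrt(-1/(C1 + b))) - log(2)/2
 f(b) = log(-1/(C1 + b))/2 - log(2)/2


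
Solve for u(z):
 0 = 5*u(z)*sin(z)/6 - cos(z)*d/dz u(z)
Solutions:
 u(z) = C1/cos(z)^(5/6)


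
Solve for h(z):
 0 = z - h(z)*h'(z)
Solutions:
 h(z) = -sqrt(C1 + z^2)
 h(z) = sqrt(C1 + z^2)


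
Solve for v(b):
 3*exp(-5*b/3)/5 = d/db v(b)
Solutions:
 v(b) = C1 - 9*exp(-5*b/3)/25


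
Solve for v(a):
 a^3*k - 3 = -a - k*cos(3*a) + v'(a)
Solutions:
 v(a) = C1 + a^4*k/4 + a^2/2 - 3*a + k*sin(3*a)/3


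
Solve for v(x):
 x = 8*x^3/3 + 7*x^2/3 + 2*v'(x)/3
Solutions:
 v(x) = C1 - x^4 - 7*x^3/6 + 3*x^2/4


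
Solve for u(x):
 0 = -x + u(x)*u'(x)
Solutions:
 u(x) = -sqrt(C1 + x^2)
 u(x) = sqrt(C1 + x^2)


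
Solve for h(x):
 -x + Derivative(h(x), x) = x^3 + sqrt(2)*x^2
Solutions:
 h(x) = C1 + x^4/4 + sqrt(2)*x^3/3 + x^2/2


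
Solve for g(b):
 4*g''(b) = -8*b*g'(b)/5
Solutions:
 g(b) = C1 + C2*erf(sqrt(5)*b/5)


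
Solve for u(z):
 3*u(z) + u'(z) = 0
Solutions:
 u(z) = C1*exp(-3*z)


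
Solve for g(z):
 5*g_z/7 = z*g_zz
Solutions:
 g(z) = C1 + C2*z^(12/7)


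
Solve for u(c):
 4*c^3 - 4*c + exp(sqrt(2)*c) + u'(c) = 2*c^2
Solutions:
 u(c) = C1 - c^4 + 2*c^3/3 + 2*c^2 - sqrt(2)*exp(sqrt(2)*c)/2


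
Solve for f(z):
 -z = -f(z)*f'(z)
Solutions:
 f(z) = -sqrt(C1 + z^2)
 f(z) = sqrt(C1 + z^2)


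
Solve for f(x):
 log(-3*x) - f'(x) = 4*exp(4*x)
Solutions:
 f(x) = C1 + x*log(-x) + x*(-1 + log(3)) - exp(4*x)


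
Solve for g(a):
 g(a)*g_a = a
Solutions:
 g(a) = -sqrt(C1 + a^2)
 g(a) = sqrt(C1 + a^2)


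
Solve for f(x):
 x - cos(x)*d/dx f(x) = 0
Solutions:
 f(x) = C1 + Integral(x/cos(x), x)


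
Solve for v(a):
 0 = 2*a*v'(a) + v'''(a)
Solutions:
 v(a) = C1 + Integral(C2*airyai(-2^(1/3)*a) + C3*airybi(-2^(1/3)*a), a)


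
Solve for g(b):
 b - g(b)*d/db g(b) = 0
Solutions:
 g(b) = -sqrt(C1 + b^2)
 g(b) = sqrt(C1 + b^2)


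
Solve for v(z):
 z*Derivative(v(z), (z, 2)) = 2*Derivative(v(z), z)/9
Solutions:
 v(z) = C1 + C2*z^(11/9)


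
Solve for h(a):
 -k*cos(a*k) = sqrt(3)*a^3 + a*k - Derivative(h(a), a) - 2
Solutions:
 h(a) = C1 + sqrt(3)*a^4/4 + a^2*k/2 - 2*a + sin(a*k)


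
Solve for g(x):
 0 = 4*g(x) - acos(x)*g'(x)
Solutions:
 g(x) = C1*exp(4*Integral(1/acos(x), x))


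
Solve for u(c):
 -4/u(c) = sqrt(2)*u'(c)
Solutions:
 u(c) = -sqrt(C1 - 4*sqrt(2)*c)
 u(c) = sqrt(C1 - 4*sqrt(2)*c)


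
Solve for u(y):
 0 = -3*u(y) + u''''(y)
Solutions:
 u(y) = C1*exp(-3^(1/4)*y) + C2*exp(3^(1/4)*y) + C3*sin(3^(1/4)*y) + C4*cos(3^(1/4)*y)


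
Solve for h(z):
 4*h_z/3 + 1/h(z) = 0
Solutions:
 h(z) = -sqrt(C1 - 6*z)/2
 h(z) = sqrt(C1 - 6*z)/2


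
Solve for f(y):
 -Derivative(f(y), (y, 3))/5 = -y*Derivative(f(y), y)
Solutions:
 f(y) = C1 + Integral(C2*airyai(5^(1/3)*y) + C3*airybi(5^(1/3)*y), y)


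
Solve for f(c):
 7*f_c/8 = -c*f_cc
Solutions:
 f(c) = C1 + C2*c^(1/8)


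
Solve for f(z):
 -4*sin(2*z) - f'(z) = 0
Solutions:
 f(z) = C1 + 2*cos(2*z)


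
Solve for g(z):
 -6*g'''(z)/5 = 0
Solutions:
 g(z) = C1 + C2*z + C3*z^2


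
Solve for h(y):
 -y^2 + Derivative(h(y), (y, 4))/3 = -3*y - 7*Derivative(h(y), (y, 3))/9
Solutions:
 h(y) = C1 + C2*y + C3*y^2 + C4*exp(-7*y/3) + 3*y^5/140 - 81*y^4/392 + 243*y^3/686


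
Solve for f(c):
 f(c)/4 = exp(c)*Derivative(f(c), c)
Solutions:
 f(c) = C1*exp(-exp(-c)/4)


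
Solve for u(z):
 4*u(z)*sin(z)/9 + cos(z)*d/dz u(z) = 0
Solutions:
 u(z) = C1*cos(z)^(4/9)


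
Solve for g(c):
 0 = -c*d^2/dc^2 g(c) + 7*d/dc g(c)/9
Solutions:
 g(c) = C1 + C2*c^(16/9)


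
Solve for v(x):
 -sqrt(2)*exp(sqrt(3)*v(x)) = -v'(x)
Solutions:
 v(x) = sqrt(3)*(2*log(-1/(C1 + sqrt(2)*x)) - log(3))/6


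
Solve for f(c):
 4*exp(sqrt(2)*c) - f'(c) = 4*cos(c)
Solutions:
 f(c) = C1 + 2*sqrt(2)*exp(sqrt(2)*c) - 4*sin(c)


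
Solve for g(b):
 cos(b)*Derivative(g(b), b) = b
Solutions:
 g(b) = C1 + Integral(b/cos(b), b)


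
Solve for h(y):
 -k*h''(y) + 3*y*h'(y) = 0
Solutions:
 h(y) = C1 + C2*erf(sqrt(6)*y*sqrt(-1/k)/2)/sqrt(-1/k)


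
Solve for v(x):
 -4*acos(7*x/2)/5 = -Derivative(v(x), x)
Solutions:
 v(x) = C1 + 4*x*acos(7*x/2)/5 - 4*sqrt(4 - 49*x^2)/35


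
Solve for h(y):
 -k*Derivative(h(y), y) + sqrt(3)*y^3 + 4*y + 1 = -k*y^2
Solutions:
 h(y) = C1 + y^3/3 + sqrt(3)*y^4/(4*k) + 2*y^2/k + y/k


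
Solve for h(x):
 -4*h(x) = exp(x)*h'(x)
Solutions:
 h(x) = C1*exp(4*exp(-x))


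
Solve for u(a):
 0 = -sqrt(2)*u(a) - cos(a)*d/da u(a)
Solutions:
 u(a) = C1*(sin(a) - 1)^(sqrt(2)/2)/(sin(a) + 1)^(sqrt(2)/2)


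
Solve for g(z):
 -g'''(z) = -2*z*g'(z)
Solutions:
 g(z) = C1 + Integral(C2*airyai(2^(1/3)*z) + C3*airybi(2^(1/3)*z), z)


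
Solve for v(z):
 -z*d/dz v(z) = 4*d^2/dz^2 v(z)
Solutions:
 v(z) = C1 + C2*erf(sqrt(2)*z/4)


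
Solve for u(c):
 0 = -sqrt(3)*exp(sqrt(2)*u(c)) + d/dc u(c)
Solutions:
 u(c) = sqrt(2)*(2*log(-1/(C1 + sqrt(3)*c)) - log(2))/4


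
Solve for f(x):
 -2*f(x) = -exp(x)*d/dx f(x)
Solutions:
 f(x) = C1*exp(-2*exp(-x))


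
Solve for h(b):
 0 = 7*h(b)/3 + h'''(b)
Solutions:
 h(b) = C3*exp(-3^(2/3)*7^(1/3)*b/3) + (C1*sin(3^(1/6)*7^(1/3)*b/2) + C2*cos(3^(1/6)*7^(1/3)*b/2))*exp(3^(2/3)*7^(1/3)*b/6)


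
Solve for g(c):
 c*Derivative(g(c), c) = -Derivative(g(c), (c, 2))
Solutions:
 g(c) = C1 + C2*erf(sqrt(2)*c/2)


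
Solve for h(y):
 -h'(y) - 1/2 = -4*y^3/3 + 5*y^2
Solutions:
 h(y) = C1 + y^4/3 - 5*y^3/3 - y/2


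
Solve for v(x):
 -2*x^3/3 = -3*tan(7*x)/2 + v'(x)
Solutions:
 v(x) = C1 - x^4/6 - 3*log(cos(7*x))/14


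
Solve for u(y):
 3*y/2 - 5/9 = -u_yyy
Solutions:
 u(y) = C1 + C2*y + C3*y^2 - y^4/16 + 5*y^3/54


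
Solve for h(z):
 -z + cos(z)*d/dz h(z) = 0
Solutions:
 h(z) = C1 + Integral(z/cos(z), z)


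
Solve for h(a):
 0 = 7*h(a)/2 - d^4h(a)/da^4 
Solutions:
 h(a) = C1*exp(-2^(3/4)*7^(1/4)*a/2) + C2*exp(2^(3/4)*7^(1/4)*a/2) + C3*sin(2^(3/4)*7^(1/4)*a/2) + C4*cos(2^(3/4)*7^(1/4)*a/2)


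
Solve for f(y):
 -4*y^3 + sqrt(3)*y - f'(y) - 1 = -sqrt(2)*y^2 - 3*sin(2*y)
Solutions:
 f(y) = C1 - y^4 + sqrt(2)*y^3/3 + sqrt(3)*y^2/2 - y - 3*cos(2*y)/2


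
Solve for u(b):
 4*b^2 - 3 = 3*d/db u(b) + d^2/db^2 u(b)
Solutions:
 u(b) = C1 + C2*exp(-3*b) + 4*b^3/9 - 4*b^2/9 - 19*b/27


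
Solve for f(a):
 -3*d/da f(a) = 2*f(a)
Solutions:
 f(a) = C1*exp(-2*a/3)


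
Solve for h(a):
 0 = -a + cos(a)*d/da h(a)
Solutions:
 h(a) = C1 + Integral(a/cos(a), a)


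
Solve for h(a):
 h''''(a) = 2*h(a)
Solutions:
 h(a) = C1*exp(-2^(1/4)*a) + C2*exp(2^(1/4)*a) + C3*sin(2^(1/4)*a) + C4*cos(2^(1/4)*a)


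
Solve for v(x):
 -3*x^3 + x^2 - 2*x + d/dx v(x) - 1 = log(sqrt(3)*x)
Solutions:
 v(x) = C1 + 3*x^4/4 - x^3/3 + x^2 + x*log(x) + x*log(3)/2


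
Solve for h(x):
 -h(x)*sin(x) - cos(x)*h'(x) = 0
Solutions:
 h(x) = C1*cos(x)


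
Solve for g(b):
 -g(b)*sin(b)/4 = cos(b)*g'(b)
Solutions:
 g(b) = C1*cos(b)^(1/4)


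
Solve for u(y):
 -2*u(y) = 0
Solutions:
 u(y) = 0


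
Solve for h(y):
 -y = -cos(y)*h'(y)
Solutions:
 h(y) = C1 + Integral(y/cos(y), y)


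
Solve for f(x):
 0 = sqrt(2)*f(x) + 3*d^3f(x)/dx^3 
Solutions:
 f(x) = C3*exp(-2^(1/6)*3^(2/3)*x/3) + (C1*sin(6^(1/6)*x/2) + C2*cos(6^(1/6)*x/2))*exp(2^(1/6)*3^(2/3)*x/6)


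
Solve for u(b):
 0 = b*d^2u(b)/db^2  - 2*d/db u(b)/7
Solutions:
 u(b) = C1 + C2*b^(9/7)


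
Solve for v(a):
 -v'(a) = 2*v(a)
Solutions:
 v(a) = C1*exp(-2*a)


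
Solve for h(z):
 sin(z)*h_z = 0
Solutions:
 h(z) = C1


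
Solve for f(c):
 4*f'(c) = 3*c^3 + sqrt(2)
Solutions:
 f(c) = C1 + 3*c^4/16 + sqrt(2)*c/4


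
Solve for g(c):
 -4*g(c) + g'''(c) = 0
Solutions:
 g(c) = C3*exp(2^(2/3)*c) + (C1*sin(2^(2/3)*sqrt(3)*c/2) + C2*cos(2^(2/3)*sqrt(3)*c/2))*exp(-2^(2/3)*c/2)


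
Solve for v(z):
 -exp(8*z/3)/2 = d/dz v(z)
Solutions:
 v(z) = C1 - 3*exp(8*z/3)/16


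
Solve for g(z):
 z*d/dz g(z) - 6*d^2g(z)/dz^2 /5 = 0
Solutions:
 g(z) = C1 + C2*erfi(sqrt(15)*z/6)


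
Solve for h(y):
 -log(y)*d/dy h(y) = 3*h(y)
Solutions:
 h(y) = C1*exp(-3*li(y))


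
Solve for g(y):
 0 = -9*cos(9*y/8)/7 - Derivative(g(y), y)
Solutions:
 g(y) = C1 - 8*sin(9*y/8)/7


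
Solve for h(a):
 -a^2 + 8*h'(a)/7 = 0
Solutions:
 h(a) = C1 + 7*a^3/24


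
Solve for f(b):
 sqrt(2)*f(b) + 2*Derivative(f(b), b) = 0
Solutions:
 f(b) = C1*exp(-sqrt(2)*b/2)


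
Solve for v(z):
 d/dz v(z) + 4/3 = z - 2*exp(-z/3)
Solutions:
 v(z) = C1 + z^2/2 - 4*z/3 + 6*exp(-z/3)


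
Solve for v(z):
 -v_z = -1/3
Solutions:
 v(z) = C1 + z/3


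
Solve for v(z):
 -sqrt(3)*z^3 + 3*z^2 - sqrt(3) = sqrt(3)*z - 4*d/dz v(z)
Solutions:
 v(z) = C1 + sqrt(3)*z^4/16 - z^3/4 + sqrt(3)*z^2/8 + sqrt(3)*z/4


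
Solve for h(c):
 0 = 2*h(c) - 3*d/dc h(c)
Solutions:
 h(c) = C1*exp(2*c/3)


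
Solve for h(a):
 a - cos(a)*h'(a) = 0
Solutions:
 h(a) = C1 + Integral(a/cos(a), a)


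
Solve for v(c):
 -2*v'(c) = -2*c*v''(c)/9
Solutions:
 v(c) = C1 + C2*c^10


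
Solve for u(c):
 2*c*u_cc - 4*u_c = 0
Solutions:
 u(c) = C1 + C2*c^3


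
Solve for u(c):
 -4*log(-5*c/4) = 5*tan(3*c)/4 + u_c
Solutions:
 u(c) = C1 - 4*c*log(-c) - 4*c*log(5) + 4*c + 8*c*log(2) + 5*log(cos(3*c))/12


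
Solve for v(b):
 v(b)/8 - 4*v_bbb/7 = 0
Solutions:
 v(b) = C3*exp(14^(1/3)*b/4) + (C1*sin(14^(1/3)*sqrt(3)*b/8) + C2*cos(14^(1/3)*sqrt(3)*b/8))*exp(-14^(1/3)*b/8)


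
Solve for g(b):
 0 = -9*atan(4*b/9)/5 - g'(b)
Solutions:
 g(b) = C1 - 9*b*atan(4*b/9)/5 + 81*log(16*b^2 + 81)/40


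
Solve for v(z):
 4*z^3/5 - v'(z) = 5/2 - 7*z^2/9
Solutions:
 v(z) = C1 + z^4/5 + 7*z^3/27 - 5*z/2


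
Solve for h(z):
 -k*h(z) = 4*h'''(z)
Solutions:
 h(z) = C1*exp(2^(1/3)*z*(-k)^(1/3)/2) + C2*exp(2^(1/3)*z*(-k)^(1/3)*(-1 + sqrt(3)*I)/4) + C3*exp(-2^(1/3)*z*(-k)^(1/3)*(1 + sqrt(3)*I)/4)


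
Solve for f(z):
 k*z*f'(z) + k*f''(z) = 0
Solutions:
 f(z) = C1 + C2*erf(sqrt(2)*z/2)


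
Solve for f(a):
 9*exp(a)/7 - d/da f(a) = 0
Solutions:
 f(a) = C1 + 9*exp(a)/7


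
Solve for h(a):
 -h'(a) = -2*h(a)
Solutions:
 h(a) = C1*exp(2*a)


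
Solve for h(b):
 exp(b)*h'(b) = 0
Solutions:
 h(b) = C1


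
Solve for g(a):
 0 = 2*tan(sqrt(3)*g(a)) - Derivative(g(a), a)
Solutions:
 g(a) = sqrt(3)*(pi - asin(C1*exp(2*sqrt(3)*a)))/3
 g(a) = sqrt(3)*asin(C1*exp(2*sqrt(3)*a))/3


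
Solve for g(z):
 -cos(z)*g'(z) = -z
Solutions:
 g(z) = C1 + Integral(z/cos(z), z)


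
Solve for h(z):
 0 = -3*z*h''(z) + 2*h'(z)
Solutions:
 h(z) = C1 + C2*z^(5/3)


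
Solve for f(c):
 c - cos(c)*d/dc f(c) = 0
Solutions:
 f(c) = C1 + Integral(c/cos(c), c)


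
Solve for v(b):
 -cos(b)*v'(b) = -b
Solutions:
 v(b) = C1 + Integral(b/cos(b), b)


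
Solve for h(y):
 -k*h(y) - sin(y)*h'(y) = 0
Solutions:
 h(y) = C1*exp(k*(-log(cos(y) - 1) + log(cos(y) + 1))/2)


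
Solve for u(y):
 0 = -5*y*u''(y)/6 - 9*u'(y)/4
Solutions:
 u(y) = C1 + C2/y^(17/10)


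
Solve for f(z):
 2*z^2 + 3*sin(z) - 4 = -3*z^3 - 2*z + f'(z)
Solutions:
 f(z) = C1 + 3*z^4/4 + 2*z^3/3 + z^2 - 4*z - 3*cos(z)


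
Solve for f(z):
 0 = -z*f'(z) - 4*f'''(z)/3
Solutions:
 f(z) = C1 + Integral(C2*airyai(-6^(1/3)*z/2) + C3*airybi(-6^(1/3)*z/2), z)


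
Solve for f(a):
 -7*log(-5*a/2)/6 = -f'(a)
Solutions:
 f(a) = C1 + 7*a*log(-a)/6 + 7*a*(-1 - log(2) + log(5))/6


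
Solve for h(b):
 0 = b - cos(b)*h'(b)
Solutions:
 h(b) = C1 + Integral(b/cos(b), b)


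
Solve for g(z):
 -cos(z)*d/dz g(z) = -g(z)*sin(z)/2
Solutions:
 g(z) = C1/sqrt(cos(z))


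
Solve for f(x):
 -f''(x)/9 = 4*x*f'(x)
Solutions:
 f(x) = C1 + C2*erf(3*sqrt(2)*x)


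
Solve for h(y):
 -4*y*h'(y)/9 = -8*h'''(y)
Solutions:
 h(y) = C1 + Integral(C2*airyai(12^(1/3)*y/6) + C3*airybi(12^(1/3)*y/6), y)


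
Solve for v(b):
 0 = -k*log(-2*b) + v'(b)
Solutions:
 v(b) = C1 + b*k*log(-b) + b*k*(-1 + log(2))


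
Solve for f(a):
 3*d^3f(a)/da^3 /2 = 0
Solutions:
 f(a) = C1 + C2*a + C3*a^2


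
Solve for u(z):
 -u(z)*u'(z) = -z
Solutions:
 u(z) = -sqrt(C1 + z^2)
 u(z) = sqrt(C1 + z^2)


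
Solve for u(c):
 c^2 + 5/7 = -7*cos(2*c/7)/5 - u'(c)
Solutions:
 u(c) = C1 - c^3/3 - 5*c/7 - 49*sin(c/7)*cos(c/7)/5


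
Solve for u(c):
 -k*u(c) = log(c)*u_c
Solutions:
 u(c) = C1*exp(-k*li(c))


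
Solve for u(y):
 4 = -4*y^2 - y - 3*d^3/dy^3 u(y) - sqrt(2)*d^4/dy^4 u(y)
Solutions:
 u(y) = C1 + C2*y + C3*y^2 + C4*exp(-3*sqrt(2)*y/2) - y^5/45 + y^4*(-3 + 8*sqrt(2))/216 + y^3*(-52 + 3*sqrt(2))/162


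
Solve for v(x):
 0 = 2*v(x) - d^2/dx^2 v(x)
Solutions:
 v(x) = C1*exp(-sqrt(2)*x) + C2*exp(sqrt(2)*x)


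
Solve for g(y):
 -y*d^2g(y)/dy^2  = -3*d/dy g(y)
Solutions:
 g(y) = C1 + C2*y^4


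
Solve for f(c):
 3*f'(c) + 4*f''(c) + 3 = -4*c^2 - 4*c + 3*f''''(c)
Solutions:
 f(c) = C1 + C2*exp(-2^(1/3)*c*(8/(sqrt(473) + 27)^(1/3) + 2^(1/3)*(sqrt(473) + 27)^(1/3))/12)*sin(2^(1/3)*sqrt(3)*c*(-2^(1/3)*(sqrt(473) + 27)^(1/3) + 8/(sqrt(473) + 27)^(1/3))/12) + C3*exp(-2^(1/3)*c*(8/(sqrt(473) + 27)^(1/3) + 2^(1/3)*(sqrt(473) + 27)^(1/3))/12)*cos(2^(1/3)*sqrt(3)*c*(-2^(1/3)*(sqrt(473) + 27)^(1/3) + 8/(sqrt(473) + 27)^(1/3))/12) + C4*exp(2^(1/3)*c*(8/(sqrt(473) + 27)^(1/3) + 2^(1/3)*(sqrt(473) + 27)^(1/3))/6) - 4*c^3/9 + 10*c^2/9 - 107*c/27


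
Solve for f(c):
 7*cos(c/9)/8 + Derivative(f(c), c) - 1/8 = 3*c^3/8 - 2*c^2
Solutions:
 f(c) = C1 + 3*c^4/32 - 2*c^3/3 + c/8 - 63*sin(c/9)/8


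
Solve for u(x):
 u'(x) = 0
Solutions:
 u(x) = C1


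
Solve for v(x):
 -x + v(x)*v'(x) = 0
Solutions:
 v(x) = -sqrt(C1 + x^2)
 v(x) = sqrt(C1 + x^2)


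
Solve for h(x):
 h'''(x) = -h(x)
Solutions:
 h(x) = C3*exp(-x) + (C1*sin(sqrt(3)*x/2) + C2*cos(sqrt(3)*x/2))*exp(x/2)


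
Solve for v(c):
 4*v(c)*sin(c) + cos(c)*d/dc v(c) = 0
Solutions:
 v(c) = C1*cos(c)^4


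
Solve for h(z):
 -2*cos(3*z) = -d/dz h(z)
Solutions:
 h(z) = C1 + 2*sin(3*z)/3


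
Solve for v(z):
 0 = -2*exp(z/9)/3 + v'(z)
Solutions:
 v(z) = C1 + 6*exp(z/9)


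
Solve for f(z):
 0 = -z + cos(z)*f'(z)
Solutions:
 f(z) = C1 + Integral(z/cos(z), z)


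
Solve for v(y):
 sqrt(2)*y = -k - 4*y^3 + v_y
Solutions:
 v(y) = C1 + k*y + y^4 + sqrt(2)*y^2/2


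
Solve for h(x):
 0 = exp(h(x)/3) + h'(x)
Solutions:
 h(x) = 3*log(1/(C1 + x)) + 3*log(3)


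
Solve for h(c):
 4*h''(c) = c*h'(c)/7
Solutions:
 h(c) = C1 + C2*erfi(sqrt(14)*c/28)


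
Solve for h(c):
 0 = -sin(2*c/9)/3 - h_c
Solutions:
 h(c) = C1 + 3*cos(2*c/9)/2


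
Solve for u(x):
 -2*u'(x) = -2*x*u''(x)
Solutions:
 u(x) = C1 + C2*x^2


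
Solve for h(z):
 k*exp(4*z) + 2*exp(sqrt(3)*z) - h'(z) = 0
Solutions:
 h(z) = C1 + k*exp(4*z)/4 + 2*sqrt(3)*exp(sqrt(3)*z)/3


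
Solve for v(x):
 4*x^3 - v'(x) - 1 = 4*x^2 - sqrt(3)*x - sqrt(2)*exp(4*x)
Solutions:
 v(x) = C1 + x^4 - 4*x^3/3 + sqrt(3)*x^2/2 - x + sqrt(2)*exp(4*x)/4


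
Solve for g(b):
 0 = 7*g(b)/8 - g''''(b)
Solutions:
 g(b) = C1*exp(-14^(1/4)*b/2) + C2*exp(14^(1/4)*b/2) + C3*sin(14^(1/4)*b/2) + C4*cos(14^(1/4)*b/2)


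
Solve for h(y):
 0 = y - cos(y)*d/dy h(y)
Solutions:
 h(y) = C1 + Integral(y/cos(y), y)


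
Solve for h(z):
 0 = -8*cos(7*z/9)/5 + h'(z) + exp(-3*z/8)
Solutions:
 h(z) = C1 + 72*sin(7*z/9)/35 + 8*exp(-3*z/8)/3


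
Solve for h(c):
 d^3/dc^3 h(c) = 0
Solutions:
 h(c) = C1 + C2*c + C3*c^2


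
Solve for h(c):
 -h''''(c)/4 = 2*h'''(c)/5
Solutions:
 h(c) = C1 + C2*c + C3*c^2 + C4*exp(-8*c/5)


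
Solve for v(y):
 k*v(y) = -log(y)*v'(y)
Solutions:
 v(y) = C1*exp(-k*li(y))


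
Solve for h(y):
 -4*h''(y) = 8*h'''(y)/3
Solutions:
 h(y) = C1 + C2*y + C3*exp(-3*y/2)


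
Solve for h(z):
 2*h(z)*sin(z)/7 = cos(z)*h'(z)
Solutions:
 h(z) = C1/cos(z)^(2/7)


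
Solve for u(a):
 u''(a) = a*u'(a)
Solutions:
 u(a) = C1 + C2*erfi(sqrt(2)*a/2)


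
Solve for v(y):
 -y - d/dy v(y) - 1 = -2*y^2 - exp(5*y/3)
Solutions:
 v(y) = C1 + 2*y^3/3 - y^2/2 - y + 3*exp(5*y/3)/5


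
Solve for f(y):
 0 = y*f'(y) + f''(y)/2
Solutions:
 f(y) = C1 + C2*erf(y)


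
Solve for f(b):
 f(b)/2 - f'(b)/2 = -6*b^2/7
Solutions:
 f(b) = C1*exp(b) - 12*b^2/7 - 24*b/7 - 24/7


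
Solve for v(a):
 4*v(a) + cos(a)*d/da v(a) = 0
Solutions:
 v(a) = C1*(sin(a)^2 - 2*sin(a) + 1)/(sin(a)^2 + 2*sin(a) + 1)


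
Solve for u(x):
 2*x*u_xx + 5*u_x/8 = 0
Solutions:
 u(x) = C1 + C2*x^(11/16)


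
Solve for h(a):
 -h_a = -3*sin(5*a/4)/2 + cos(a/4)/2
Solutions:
 h(a) = C1 - 2*sin(a/4) - 6*cos(5*a/4)/5


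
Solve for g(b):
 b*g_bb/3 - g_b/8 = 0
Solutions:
 g(b) = C1 + C2*b^(11/8)


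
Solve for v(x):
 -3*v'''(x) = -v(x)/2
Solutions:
 v(x) = C3*exp(6^(2/3)*x/6) + (C1*sin(2^(2/3)*3^(1/6)*x/4) + C2*cos(2^(2/3)*3^(1/6)*x/4))*exp(-6^(2/3)*x/12)


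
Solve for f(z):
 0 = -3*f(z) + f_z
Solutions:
 f(z) = C1*exp(3*z)


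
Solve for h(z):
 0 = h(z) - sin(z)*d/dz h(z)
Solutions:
 h(z) = C1*sqrt(cos(z) - 1)/sqrt(cos(z) + 1)


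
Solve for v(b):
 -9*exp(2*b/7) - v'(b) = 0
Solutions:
 v(b) = C1 - 63*exp(2*b/7)/2


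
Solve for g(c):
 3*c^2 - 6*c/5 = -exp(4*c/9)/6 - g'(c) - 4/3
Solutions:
 g(c) = C1 - c^3 + 3*c^2/5 - 4*c/3 - 3*exp(4*c/9)/8


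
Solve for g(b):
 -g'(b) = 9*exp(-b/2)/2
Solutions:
 g(b) = C1 + 9*exp(-b/2)


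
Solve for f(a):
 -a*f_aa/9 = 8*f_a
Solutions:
 f(a) = C1 + C2/a^71


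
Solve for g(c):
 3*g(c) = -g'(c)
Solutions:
 g(c) = C1*exp(-3*c)


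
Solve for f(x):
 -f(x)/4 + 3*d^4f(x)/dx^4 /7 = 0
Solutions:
 f(x) = C1*exp(-sqrt(2)*3^(3/4)*7^(1/4)*x/6) + C2*exp(sqrt(2)*3^(3/4)*7^(1/4)*x/6) + C3*sin(sqrt(2)*3^(3/4)*7^(1/4)*x/6) + C4*cos(sqrt(2)*3^(3/4)*7^(1/4)*x/6)


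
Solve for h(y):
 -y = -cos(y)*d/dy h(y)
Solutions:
 h(y) = C1 + Integral(y/cos(y), y)


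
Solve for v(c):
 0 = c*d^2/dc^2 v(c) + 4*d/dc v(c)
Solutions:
 v(c) = C1 + C2/c^3


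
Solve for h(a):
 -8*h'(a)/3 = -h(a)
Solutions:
 h(a) = C1*exp(3*a/8)


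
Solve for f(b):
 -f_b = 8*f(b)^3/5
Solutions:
 f(b) = -sqrt(10)*sqrt(-1/(C1 - 8*b))/2
 f(b) = sqrt(10)*sqrt(-1/(C1 - 8*b))/2


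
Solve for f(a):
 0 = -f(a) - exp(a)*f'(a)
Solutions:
 f(a) = C1*exp(exp(-a))


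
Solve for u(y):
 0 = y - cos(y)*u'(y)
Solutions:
 u(y) = C1 + Integral(y/cos(y), y)


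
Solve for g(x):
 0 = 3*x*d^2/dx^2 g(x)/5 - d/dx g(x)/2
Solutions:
 g(x) = C1 + C2*x^(11/6)


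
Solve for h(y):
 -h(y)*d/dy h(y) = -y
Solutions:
 h(y) = -sqrt(C1 + y^2)
 h(y) = sqrt(C1 + y^2)


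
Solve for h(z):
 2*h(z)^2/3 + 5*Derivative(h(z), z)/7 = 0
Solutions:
 h(z) = 15/(C1 + 14*z)


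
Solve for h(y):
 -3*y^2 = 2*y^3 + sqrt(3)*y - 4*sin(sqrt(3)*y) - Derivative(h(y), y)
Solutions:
 h(y) = C1 + y^4/2 + y^3 + sqrt(3)*y^2/2 + 4*sqrt(3)*cos(sqrt(3)*y)/3


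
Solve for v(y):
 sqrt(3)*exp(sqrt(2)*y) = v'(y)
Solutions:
 v(y) = C1 + sqrt(6)*exp(sqrt(2)*y)/2


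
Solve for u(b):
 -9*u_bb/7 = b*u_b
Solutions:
 u(b) = C1 + C2*erf(sqrt(14)*b/6)


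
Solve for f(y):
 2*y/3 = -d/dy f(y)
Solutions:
 f(y) = C1 - y^2/3


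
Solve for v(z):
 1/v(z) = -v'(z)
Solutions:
 v(z) = -sqrt(C1 - 2*z)
 v(z) = sqrt(C1 - 2*z)


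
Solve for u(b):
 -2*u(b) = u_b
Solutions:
 u(b) = C1*exp(-2*b)


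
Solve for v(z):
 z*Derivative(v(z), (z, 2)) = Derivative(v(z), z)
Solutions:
 v(z) = C1 + C2*z^2


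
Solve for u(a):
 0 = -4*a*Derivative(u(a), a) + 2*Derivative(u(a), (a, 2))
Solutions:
 u(a) = C1 + C2*erfi(a)


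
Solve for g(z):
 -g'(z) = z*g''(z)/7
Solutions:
 g(z) = C1 + C2/z^6


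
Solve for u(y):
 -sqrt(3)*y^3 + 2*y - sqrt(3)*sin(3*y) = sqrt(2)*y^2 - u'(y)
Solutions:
 u(y) = C1 + sqrt(3)*y^4/4 + sqrt(2)*y^3/3 - y^2 - sqrt(3)*cos(3*y)/3


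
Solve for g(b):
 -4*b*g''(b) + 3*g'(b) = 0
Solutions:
 g(b) = C1 + C2*b^(7/4)


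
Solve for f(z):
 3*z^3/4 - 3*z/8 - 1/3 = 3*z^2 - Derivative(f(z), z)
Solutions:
 f(z) = C1 - 3*z^4/16 + z^3 + 3*z^2/16 + z/3


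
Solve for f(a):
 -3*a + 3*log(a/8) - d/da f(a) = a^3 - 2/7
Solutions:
 f(a) = C1 - a^4/4 - 3*a^2/2 + 3*a*log(a) - 9*a*log(2) - 19*a/7


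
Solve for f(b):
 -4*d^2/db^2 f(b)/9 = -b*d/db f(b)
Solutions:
 f(b) = C1 + C2*erfi(3*sqrt(2)*b/4)


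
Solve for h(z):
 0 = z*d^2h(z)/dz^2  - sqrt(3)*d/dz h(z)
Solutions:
 h(z) = C1 + C2*z^(1 + sqrt(3))


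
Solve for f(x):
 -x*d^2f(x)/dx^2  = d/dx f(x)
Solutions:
 f(x) = C1 + C2*log(x)


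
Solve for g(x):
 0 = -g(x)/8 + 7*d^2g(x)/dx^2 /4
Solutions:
 g(x) = C1*exp(-sqrt(14)*x/14) + C2*exp(sqrt(14)*x/14)


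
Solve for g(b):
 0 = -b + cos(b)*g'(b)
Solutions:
 g(b) = C1 + Integral(b/cos(b), b)


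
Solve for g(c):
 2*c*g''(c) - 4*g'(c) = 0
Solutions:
 g(c) = C1 + C2*c^3


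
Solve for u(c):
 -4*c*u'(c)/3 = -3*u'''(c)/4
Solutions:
 u(c) = C1 + Integral(C2*airyai(2*6^(1/3)*c/3) + C3*airybi(2*6^(1/3)*c/3), c)


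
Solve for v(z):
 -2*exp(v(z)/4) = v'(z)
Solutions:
 v(z) = 4*log(1/(C1 + 2*z)) + 8*log(2)


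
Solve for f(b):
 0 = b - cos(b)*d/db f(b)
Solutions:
 f(b) = C1 + Integral(b/cos(b), b)


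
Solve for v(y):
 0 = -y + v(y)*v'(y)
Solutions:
 v(y) = -sqrt(C1 + y^2)
 v(y) = sqrt(C1 + y^2)


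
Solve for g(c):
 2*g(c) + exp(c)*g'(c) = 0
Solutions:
 g(c) = C1*exp(2*exp(-c))


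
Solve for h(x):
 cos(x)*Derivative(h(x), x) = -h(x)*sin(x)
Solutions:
 h(x) = C1*cos(x)


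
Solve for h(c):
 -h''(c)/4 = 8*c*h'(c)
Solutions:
 h(c) = C1 + C2*erf(4*c)


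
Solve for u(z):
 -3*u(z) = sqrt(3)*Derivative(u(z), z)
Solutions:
 u(z) = C1*exp(-sqrt(3)*z)


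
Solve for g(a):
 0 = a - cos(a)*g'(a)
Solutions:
 g(a) = C1 + Integral(a/cos(a), a)


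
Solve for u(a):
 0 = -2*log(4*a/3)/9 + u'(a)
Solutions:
 u(a) = C1 + 2*a*log(a)/9 - 2*a*log(3)/9 - 2*a/9 + 4*a*log(2)/9


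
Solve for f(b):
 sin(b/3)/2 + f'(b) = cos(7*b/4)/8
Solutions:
 f(b) = C1 + sin(7*b/4)/14 + 3*cos(b/3)/2


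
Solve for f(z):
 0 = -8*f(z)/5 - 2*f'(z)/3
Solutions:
 f(z) = C1*exp(-12*z/5)


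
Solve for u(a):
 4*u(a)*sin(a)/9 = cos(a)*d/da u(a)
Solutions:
 u(a) = C1/cos(a)^(4/9)


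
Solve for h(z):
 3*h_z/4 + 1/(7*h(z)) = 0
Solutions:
 h(z) = -sqrt(C1 - 168*z)/21
 h(z) = sqrt(C1 - 168*z)/21


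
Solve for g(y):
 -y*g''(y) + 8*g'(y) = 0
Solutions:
 g(y) = C1 + C2*y^9


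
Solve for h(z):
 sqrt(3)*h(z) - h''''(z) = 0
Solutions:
 h(z) = C1*exp(-3^(1/8)*z) + C2*exp(3^(1/8)*z) + C3*sin(3^(1/8)*z) + C4*cos(3^(1/8)*z)


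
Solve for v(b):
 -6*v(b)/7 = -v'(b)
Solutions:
 v(b) = C1*exp(6*b/7)


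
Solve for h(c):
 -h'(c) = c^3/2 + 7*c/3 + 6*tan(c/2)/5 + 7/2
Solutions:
 h(c) = C1 - c^4/8 - 7*c^2/6 - 7*c/2 + 12*log(cos(c/2))/5


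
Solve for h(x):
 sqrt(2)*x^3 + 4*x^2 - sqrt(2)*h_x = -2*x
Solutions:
 h(x) = C1 + x^4/4 + 2*sqrt(2)*x^3/3 + sqrt(2)*x^2/2


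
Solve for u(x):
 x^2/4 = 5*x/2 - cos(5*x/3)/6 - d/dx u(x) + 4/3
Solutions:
 u(x) = C1 - x^3/12 + 5*x^2/4 + 4*x/3 - sin(5*x/3)/10


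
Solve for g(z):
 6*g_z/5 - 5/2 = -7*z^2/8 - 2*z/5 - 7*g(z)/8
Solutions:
 g(z) = C1*exp(-35*z/48) - z^2 + 16*z/7 - 68/245


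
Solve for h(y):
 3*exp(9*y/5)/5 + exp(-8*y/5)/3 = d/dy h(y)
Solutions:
 h(y) = C1 + exp(9*y/5)/3 - 5*exp(-8*y/5)/24


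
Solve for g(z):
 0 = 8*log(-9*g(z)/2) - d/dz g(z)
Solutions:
 -Integral(1/(log(-_y) - log(2) + 2*log(3)), (_y, g(z)))/8 = C1 - z


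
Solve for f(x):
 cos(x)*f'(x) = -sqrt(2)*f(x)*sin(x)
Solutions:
 f(x) = C1*cos(x)^(sqrt(2))


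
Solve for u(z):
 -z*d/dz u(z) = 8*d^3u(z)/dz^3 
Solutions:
 u(z) = C1 + Integral(C2*airyai(-z/2) + C3*airybi(-z/2), z)


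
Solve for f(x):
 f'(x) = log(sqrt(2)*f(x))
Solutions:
 -2*Integral(1/(2*log(_y) + log(2)), (_y, f(x))) = C1 - x


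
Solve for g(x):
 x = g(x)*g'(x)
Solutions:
 g(x) = -sqrt(C1 + x^2)
 g(x) = sqrt(C1 + x^2)


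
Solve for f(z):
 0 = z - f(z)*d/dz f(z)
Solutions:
 f(z) = -sqrt(C1 + z^2)
 f(z) = sqrt(C1 + z^2)


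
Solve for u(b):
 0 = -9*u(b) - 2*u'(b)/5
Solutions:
 u(b) = C1*exp(-45*b/2)


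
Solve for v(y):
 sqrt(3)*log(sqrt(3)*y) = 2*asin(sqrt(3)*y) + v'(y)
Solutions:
 v(y) = C1 + sqrt(3)*y*(log(y) - 1) - 2*y*asin(sqrt(3)*y) + sqrt(3)*y*log(3)/2 - 2*sqrt(3)*sqrt(1 - 3*y^2)/3


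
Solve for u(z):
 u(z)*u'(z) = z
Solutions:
 u(z) = -sqrt(C1 + z^2)
 u(z) = sqrt(C1 + z^2)


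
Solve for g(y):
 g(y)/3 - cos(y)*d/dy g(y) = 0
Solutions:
 g(y) = C1*(sin(y) + 1)^(1/6)/(sin(y) - 1)^(1/6)


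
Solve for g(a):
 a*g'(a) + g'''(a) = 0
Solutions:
 g(a) = C1 + Integral(C2*airyai(-a) + C3*airybi(-a), a)


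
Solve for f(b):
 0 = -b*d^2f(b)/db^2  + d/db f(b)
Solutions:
 f(b) = C1 + C2*b^2


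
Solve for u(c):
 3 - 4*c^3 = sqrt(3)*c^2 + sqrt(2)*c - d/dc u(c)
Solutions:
 u(c) = C1 + c^4 + sqrt(3)*c^3/3 + sqrt(2)*c^2/2 - 3*c


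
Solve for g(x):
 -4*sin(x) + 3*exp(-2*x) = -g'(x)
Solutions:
 g(x) = C1 - 4*cos(x) + 3*exp(-2*x)/2


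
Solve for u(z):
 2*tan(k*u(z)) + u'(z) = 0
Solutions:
 u(z) = Piecewise((-asin(exp(C1*k - 2*k*z))/k + pi/k, Ne(k, 0)), (nan, True))
 u(z) = Piecewise((asin(exp(C1*k - 2*k*z))/k, Ne(k, 0)), (nan, True))


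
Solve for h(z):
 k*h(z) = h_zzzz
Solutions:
 h(z) = C1*exp(-k^(1/4)*z) + C2*exp(k^(1/4)*z) + C3*exp(-I*k^(1/4)*z) + C4*exp(I*k^(1/4)*z)


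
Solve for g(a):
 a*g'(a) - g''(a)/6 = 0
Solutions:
 g(a) = C1 + C2*erfi(sqrt(3)*a)


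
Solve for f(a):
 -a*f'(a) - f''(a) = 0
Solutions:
 f(a) = C1 + C2*erf(sqrt(2)*a/2)


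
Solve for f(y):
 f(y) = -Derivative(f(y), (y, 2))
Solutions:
 f(y) = C1*sin(y) + C2*cos(y)


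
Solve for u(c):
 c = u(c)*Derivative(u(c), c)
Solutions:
 u(c) = -sqrt(C1 + c^2)
 u(c) = sqrt(C1 + c^2)


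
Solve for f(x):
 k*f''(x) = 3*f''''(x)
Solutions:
 f(x) = C1 + C2*x + C3*exp(-sqrt(3)*sqrt(k)*x/3) + C4*exp(sqrt(3)*sqrt(k)*x/3)


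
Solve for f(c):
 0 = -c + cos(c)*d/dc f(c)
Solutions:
 f(c) = C1 + Integral(c/cos(c), c)


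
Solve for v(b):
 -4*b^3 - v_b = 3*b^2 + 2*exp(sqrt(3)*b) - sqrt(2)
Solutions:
 v(b) = C1 - b^4 - b^3 + sqrt(2)*b - 2*sqrt(3)*exp(sqrt(3)*b)/3


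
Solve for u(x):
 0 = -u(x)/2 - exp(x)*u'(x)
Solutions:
 u(x) = C1*exp(exp(-x)/2)


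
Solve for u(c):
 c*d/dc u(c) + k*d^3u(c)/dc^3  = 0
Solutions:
 u(c) = C1 + Integral(C2*airyai(c*(-1/k)^(1/3)) + C3*airybi(c*(-1/k)^(1/3)), c)
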